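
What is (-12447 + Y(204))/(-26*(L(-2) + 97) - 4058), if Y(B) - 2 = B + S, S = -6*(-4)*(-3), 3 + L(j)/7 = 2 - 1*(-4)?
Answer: 1759/1018 ≈ 1.7279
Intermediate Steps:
L(j) = 21 (L(j) = -21 + 7*(2 - 1*(-4)) = -21 + 7*(2 + 4) = -21 + 7*6 = -21 + 42 = 21)
S = -72 (S = 24*(-3) = -72)
Y(B) = -70 + B (Y(B) = 2 + (B - 72) = 2 + (-72 + B) = -70 + B)
(-12447 + Y(204))/(-26*(L(-2) + 97) - 4058) = (-12447 + (-70 + 204))/(-26*(21 + 97) - 4058) = (-12447 + 134)/(-26*118 - 4058) = -12313/(-3068 - 4058) = -12313/(-7126) = -12313*(-1/7126) = 1759/1018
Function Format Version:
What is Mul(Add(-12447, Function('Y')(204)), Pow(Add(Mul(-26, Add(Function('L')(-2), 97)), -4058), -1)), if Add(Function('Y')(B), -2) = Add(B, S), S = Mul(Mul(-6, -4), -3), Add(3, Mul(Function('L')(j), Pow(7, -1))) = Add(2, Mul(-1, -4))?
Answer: Rational(1759, 1018) ≈ 1.7279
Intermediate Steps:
Function('L')(j) = 21 (Function('L')(j) = Add(-21, Mul(7, Add(2, Mul(-1, -4)))) = Add(-21, Mul(7, Add(2, 4))) = Add(-21, Mul(7, 6)) = Add(-21, 42) = 21)
S = -72 (S = Mul(24, -3) = -72)
Function('Y')(B) = Add(-70, B) (Function('Y')(B) = Add(2, Add(B, -72)) = Add(2, Add(-72, B)) = Add(-70, B))
Mul(Add(-12447, Function('Y')(204)), Pow(Add(Mul(-26, Add(Function('L')(-2), 97)), -4058), -1)) = Mul(Add(-12447, Add(-70, 204)), Pow(Add(Mul(-26, Add(21, 97)), -4058), -1)) = Mul(Add(-12447, 134), Pow(Add(Mul(-26, 118), -4058), -1)) = Mul(-12313, Pow(Add(-3068, -4058), -1)) = Mul(-12313, Pow(-7126, -1)) = Mul(-12313, Rational(-1, 7126)) = Rational(1759, 1018)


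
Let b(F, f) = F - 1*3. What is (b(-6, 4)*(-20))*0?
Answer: 0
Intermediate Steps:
b(F, f) = -3 + F (b(F, f) = F - 3 = -3 + F)
(b(-6, 4)*(-20))*0 = ((-3 - 6)*(-20))*0 = -9*(-20)*0 = 180*0 = 0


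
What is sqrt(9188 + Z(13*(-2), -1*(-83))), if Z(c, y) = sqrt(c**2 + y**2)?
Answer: sqrt(9188 + sqrt(7565)) ≈ 96.307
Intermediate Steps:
sqrt(9188 + Z(13*(-2), -1*(-83))) = sqrt(9188 + sqrt((13*(-2))**2 + (-1*(-83))**2)) = sqrt(9188 + sqrt((-26)**2 + 83**2)) = sqrt(9188 + sqrt(676 + 6889)) = sqrt(9188 + sqrt(7565))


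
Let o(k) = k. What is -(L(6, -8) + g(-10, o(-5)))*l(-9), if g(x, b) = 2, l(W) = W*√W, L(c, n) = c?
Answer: 216*I ≈ 216.0*I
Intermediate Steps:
l(W) = W^(3/2)
-(L(6, -8) + g(-10, o(-5)))*l(-9) = -(6 + 2)*(-9)^(3/2) = -8*(-27*I) = -(-216)*I = 216*I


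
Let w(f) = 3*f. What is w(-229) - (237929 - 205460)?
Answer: -33156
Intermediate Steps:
w(-229) - (237929 - 205460) = 3*(-229) - (237929 - 205460) = -687 - 1*32469 = -687 - 32469 = -33156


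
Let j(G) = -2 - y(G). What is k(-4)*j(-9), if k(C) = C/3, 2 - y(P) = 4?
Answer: 0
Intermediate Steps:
y(P) = -2 (y(P) = 2 - 1*4 = 2 - 4 = -2)
j(G) = 0 (j(G) = -2 - 1*(-2) = -2 + 2 = 0)
k(C) = C/3 (k(C) = C*(1/3) = C/3)
k(-4)*j(-9) = ((1/3)*(-4))*0 = -4/3*0 = 0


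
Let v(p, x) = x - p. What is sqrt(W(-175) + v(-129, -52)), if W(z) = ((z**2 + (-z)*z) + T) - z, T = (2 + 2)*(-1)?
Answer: 2*sqrt(62) ≈ 15.748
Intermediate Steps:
T = -4 (T = 4*(-1) = -4)
W(z) = -4 - z (W(z) = ((z**2 + (-z)*z) - 4) - z = ((z**2 - z**2) - 4) - z = (0 - 4) - z = -4 - z)
sqrt(W(-175) + v(-129, -52)) = sqrt((-4 - 1*(-175)) + (-52 - 1*(-129))) = sqrt((-4 + 175) + (-52 + 129)) = sqrt(171 + 77) = sqrt(248) = 2*sqrt(62)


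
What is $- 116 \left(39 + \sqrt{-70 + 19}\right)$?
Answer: $-4524 - 116 i \sqrt{51} \approx -4524.0 - 828.41 i$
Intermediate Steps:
$- 116 \left(39 + \sqrt{-70 + 19}\right) = - 116 \left(39 + \sqrt{-51}\right) = - 116 \left(39 + i \sqrt{51}\right) = -4524 - 116 i \sqrt{51}$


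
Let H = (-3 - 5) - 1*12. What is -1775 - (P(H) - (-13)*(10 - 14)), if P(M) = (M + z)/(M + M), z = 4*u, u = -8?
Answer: -17243/10 ≈ -1724.3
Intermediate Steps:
z = -32 (z = 4*(-8) = -32)
H = -20 (H = -8 - 12 = -20)
P(M) = (-32 + M)/(2*M) (P(M) = (M - 32)/(M + M) = (-32 + M)/((2*M)) = (-32 + M)*(1/(2*M)) = (-32 + M)/(2*M))
-1775 - (P(H) - (-13)*(10 - 14)) = -1775 - ((½)*(-32 - 20)/(-20) - (-13)*(10 - 14)) = -1775 - ((½)*(-1/20)*(-52) - (-13)*(-4)) = -1775 - (13/10 - 1*52) = -1775 - (13/10 - 52) = -1775 - 1*(-507/10) = -1775 + 507/10 = -17243/10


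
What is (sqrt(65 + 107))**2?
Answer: 172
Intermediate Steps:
(sqrt(65 + 107))**2 = (sqrt(172))**2 = (2*sqrt(43))**2 = 172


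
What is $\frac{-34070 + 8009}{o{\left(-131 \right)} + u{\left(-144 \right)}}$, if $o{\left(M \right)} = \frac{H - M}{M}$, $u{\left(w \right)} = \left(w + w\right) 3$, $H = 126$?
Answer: $\frac{200823}{6673} \approx 30.095$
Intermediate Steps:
$u{\left(w \right)} = 6 w$ ($u{\left(w \right)} = 2 w 3 = 6 w$)
$o{\left(M \right)} = \frac{126 - M}{M}$
$\frac{-34070 + 8009}{o{\left(-131 \right)} + u{\left(-144 \right)}} = \frac{-34070 + 8009}{\frac{126 - -131}{-131} + 6 \left(-144\right)} = - \frac{26061}{- \frac{126 + 131}{131} - 864} = - \frac{26061}{\left(- \frac{1}{131}\right) 257 - 864} = - \frac{26061}{- \frac{257}{131} - 864} = - \frac{26061}{- \frac{113441}{131}} = \left(-26061\right) \left(- \frac{131}{113441}\right) = \frac{200823}{6673}$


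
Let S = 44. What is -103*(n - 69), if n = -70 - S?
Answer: 18849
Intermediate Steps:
n = -114 (n = -70 - 1*44 = -70 - 44 = -114)
-103*(n - 69) = -103*(-114 - 69) = -103*(-183) = 18849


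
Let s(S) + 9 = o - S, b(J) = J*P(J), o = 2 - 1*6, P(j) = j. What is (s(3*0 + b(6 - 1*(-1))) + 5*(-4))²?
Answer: 6724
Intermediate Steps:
o = -4 (o = 2 - 6 = -4)
b(J) = J² (b(J) = J*J = J²)
s(S) = -13 - S (s(S) = -9 + (-4 - S) = -13 - S)
(s(3*0 + b(6 - 1*(-1))) + 5*(-4))² = ((-13 - (3*0 + (6 - 1*(-1))²)) + 5*(-4))² = ((-13 - (0 + (6 + 1)²)) - 20)² = ((-13 - (0 + 7²)) - 20)² = ((-13 - (0 + 49)) - 20)² = ((-13 - 1*49) - 20)² = ((-13 - 49) - 20)² = (-62 - 20)² = (-82)² = 6724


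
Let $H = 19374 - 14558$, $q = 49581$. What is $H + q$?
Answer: $54397$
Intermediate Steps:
$H = 4816$
$H + q = 4816 + 49581 = 54397$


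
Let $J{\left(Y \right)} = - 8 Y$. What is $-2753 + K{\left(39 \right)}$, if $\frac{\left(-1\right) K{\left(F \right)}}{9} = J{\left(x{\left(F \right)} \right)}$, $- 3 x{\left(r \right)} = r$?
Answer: $-3689$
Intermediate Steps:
$x{\left(r \right)} = - \frac{r}{3}$
$K{\left(F \right)} = - 24 F$ ($K{\left(F \right)} = - 9 \left(- 8 \left(- \frac{F}{3}\right)\right) = - 9 \frac{8 F}{3} = - 24 F$)
$-2753 + K{\left(39 \right)} = -2753 - 936 = -3689$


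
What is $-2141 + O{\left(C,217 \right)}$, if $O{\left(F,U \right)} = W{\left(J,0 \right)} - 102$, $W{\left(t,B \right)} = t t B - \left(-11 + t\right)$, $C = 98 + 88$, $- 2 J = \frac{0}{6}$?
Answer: $-2232$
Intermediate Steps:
$J = 0$ ($J = - \frac{0 \cdot \frac{1}{6}}{2} = \left(- \frac{1}{2}\right) 0 = 0$)
$C = 186$
$W{\left(t,B \right)} = 11 - t + B t^{2}$ ($W{\left(t,B \right)} = t^{2} B - \left(-11 + t\right) = B t^{2} - \left(-11 + t\right) = 11 - t + B t^{2}$)
$O{\left(F,U \right)} = -91$ ($O{\left(F,U \right)} = \left(11 - 0 + 0 \cdot 0^{2}\right) - 102 = \left(11 + 0 + 0 \cdot 0\right) - 102 = \left(11 + 0 + 0\right) - 102 = 11 - 102 = -91$)
$-2141 + O{\left(C,217 \right)} = -2141 - 91 = -2232$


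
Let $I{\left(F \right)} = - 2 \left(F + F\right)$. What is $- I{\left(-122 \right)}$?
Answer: $-488$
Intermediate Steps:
$I{\left(F \right)} = - 4 F$ ($I{\left(F \right)} = - 2 \cdot 2 F = - 4 F$)
$- I{\left(-122 \right)} = - \left(-4\right) \left(-122\right) = \left(-1\right) 488 = -488$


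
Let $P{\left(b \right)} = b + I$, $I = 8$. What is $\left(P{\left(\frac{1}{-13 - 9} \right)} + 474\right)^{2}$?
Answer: $\frac{112423609}{484} \approx 2.3228 \cdot 10^{5}$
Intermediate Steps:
$P{\left(b \right)} = 8 + b$ ($P{\left(b \right)} = b + 8 = 8 + b$)
$\left(P{\left(\frac{1}{-13 - 9} \right)} + 474\right)^{2} = \left(\left(8 + \frac{1}{-13 - 9}\right) + 474\right)^{2} = \left(\left(8 + \frac{1}{-22}\right) + 474\right)^{2} = \left(\left(8 - \frac{1}{22}\right) + 474\right)^{2} = \left(\frac{175}{22} + 474\right)^{2} = \left(\frac{10603}{22}\right)^{2} = \frac{112423609}{484}$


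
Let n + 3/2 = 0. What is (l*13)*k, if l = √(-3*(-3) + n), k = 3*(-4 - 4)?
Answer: -156*√30 ≈ -854.45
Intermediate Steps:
n = -3/2 (n = -3/2 + 0 = -3/2 ≈ -1.5000)
k = -24 (k = 3*(-8) = -24)
l = √30/2 (l = √(-3*(-3) - 3/2) = √(9 - 3/2) = √(15/2) = √30/2 ≈ 2.7386)
(l*13)*k = ((√30/2)*13)*(-24) = (13*√30/2)*(-24) = -156*√30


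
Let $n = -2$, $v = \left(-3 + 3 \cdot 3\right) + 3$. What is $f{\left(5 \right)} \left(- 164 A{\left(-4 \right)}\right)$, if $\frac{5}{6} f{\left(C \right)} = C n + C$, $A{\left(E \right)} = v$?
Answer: $8856$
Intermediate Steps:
$v = 9$ ($v = \left(-3 + 9\right) + 3 = 6 + 3 = 9$)
$A{\left(E \right)} = 9$
$f{\left(C \right)} = - \frac{6 C}{5}$ ($f{\left(C \right)} = \frac{6 \left(C \left(-2\right) + C\right)}{5} = \frac{6 \left(- 2 C + C\right)}{5} = \frac{6 \left(- C\right)}{5} = - \frac{6 C}{5}$)
$f{\left(5 \right)} \left(- 164 A{\left(-4 \right)}\right) = \left(- \frac{6}{5}\right) 5 \left(\left(-164\right) 9\right) = \left(-6\right) \left(-1476\right) = 8856$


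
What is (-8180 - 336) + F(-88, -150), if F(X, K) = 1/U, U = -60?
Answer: -510961/60 ≈ -8516.0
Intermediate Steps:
F(X, K) = -1/60 (F(X, K) = 1/(-60) = -1/60)
(-8180 - 336) + F(-88, -150) = (-8180 - 336) - 1/60 = -8516 - 1/60 = -510961/60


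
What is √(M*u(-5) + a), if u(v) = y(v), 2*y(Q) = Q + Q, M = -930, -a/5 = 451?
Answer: √2395 ≈ 48.939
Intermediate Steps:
a = -2255 (a = -5*451 = -2255)
y(Q) = Q (y(Q) = (Q + Q)/2 = (2*Q)/2 = Q)
u(v) = v
√(M*u(-5) + a) = √(-930*(-5) - 2255) = √(4650 - 2255) = √2395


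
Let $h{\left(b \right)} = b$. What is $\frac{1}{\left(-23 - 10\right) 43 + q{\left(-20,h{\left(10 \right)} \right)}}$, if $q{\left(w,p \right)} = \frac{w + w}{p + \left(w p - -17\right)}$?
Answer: $- \frac{173}{245447} \approx -0.00070484$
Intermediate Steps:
$q{\left(w,p \right)} = \frac{2 w}{17 + p + p w}$ ($q{\left(w,p \right)} = \frac{2 w}{p + \left(p w + 17\right)} = \frac{2 w}{p + \left(17 + p w\right)} = \frac{2 w}{17 + p + p w}$)
$\frac{1}{\left(-23 - 10\right) 43 + q{\left(-20,h{\left(10 \right)} \right)}} = \frac{1}{\left(-23 - 10\right) 43 + 2 \left(-20\right) \frac{1}{17 + 10 + 10 \left(-20\right)}} = \frac{1}{\left(-33\right) 43 + 2 \left(-20\right) \frac{1}{17 + 10 - 200}} = \frac{1}{-1419 + 2 \left(-20\right) \frac{1}{-173}} = \frac{1}{-1419 + 2 \left(-20\right) \left(- \frac{1}{173}\right)} = \frac{1}{-1419 + \frac{40}{173}} = \frac{1}{- \frac{245447}{173}} = - \frac{173}{245447}$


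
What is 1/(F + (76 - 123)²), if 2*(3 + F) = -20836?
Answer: -1/8212 ≈ -0.00012177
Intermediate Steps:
F = -10421 (F = -3 + (½)*(-20836) = -3 - 10418 = -10421)
1/(F + (76 - 123)²) = 1/(-10421 + (76 - 123)²) = 1/(-10421 + (-47)²) = 1/(-10421 + 2209) = 1/(-8212) = -1/8212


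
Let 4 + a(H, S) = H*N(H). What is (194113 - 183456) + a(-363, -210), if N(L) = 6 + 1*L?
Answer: 140244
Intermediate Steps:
N(L) = 6 + L
a(H, S) = -4 + H*(6 + H)
(194113 - 183456) + a(-363, -210) = (194113 - 183456) + (-4 - 363*(6 - 363)) = 10657 + (-4 - 363*(-357)) = 10657 + (-4 + 129591) = 10657 + 129587 = 140244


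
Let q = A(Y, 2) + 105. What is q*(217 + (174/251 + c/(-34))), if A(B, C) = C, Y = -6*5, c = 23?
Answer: 198166247/8534 ≈ 23221.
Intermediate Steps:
Y = -30
q = 107 (q = 2 + 105 = 107)
q*(217 + (174/251 + c/(-34))) = 107*(217 + (174/251 + 23/(-34))) = 107*(217 + (174*(1/251) + 23*(-1/34))) = 107*(217 + (174/251 - 23/34)) = 107*(217 + 143/8534) = 107*(1852021/8534) = 198166247/8534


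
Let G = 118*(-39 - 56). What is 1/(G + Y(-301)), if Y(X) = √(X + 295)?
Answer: -5605/62832053 - I*√6/125664106 ≈ -8.9206e-5 - 1.9492e-8*I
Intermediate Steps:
Y(X) = √(295 + X)
G = -11210 (G = 118*(-95) = -11210)
1/(G + Y(-301)) = 1/(-11210 + √(295 - 301)) = 1/(-11210 + √(-6)) = 1/(-11210 + I*√6)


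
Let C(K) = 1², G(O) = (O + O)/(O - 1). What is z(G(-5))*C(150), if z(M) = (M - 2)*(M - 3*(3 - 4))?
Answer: -14/9 ≈ -1.5556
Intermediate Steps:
G(O) = 2*O/(-1 + O) (G(O) = (2*O)/(-1 + O) = 2*O/(-1 + O))
C(K) = 1
z(M) = (-2 + M)*(3 + M) (z(M) = (-2 + M)*(M - 3*(-1)) = (-2 + M)*(M + 3) = (-2 + M)*(3 + M))
z(G(-5))*C(150) = (-6 + 2*(-5)/(-1 - 5) + (2*(-5)/(-1 - 5))²)*1 = (-6 + 2*(-5)/(-6) + (2*(-5)/(-6))²)*1 = (-6 + 2*(-5)*(-⅙) + (2*(-5)*(-⅙))²)*1 = (-6 + 5/3 + (5/3)²)*1 = (-6 + 5/3 + 25/9)*1 = -14/9*1 = -14/9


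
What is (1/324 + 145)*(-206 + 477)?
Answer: 12731851/324 ≈ 39296.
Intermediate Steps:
(1/324 + 145)*(-206 + 477) = (1/324 + 145)*271 = (46981/324)*271 = 12731851/324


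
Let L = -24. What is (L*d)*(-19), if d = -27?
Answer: -12312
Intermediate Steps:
(L*d)*(-19) = -24*(-27)*(-19) = 648*(-19) = -12312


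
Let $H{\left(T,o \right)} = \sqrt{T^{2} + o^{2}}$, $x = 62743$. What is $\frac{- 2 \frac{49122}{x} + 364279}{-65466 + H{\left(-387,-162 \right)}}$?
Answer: $- \frac{166253518751522}{29876969708361} - \frac{22855859053 \sqrt{2173}}{29876969708361} \approx -5.6003$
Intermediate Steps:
$\frac{- 2 \frac{49122}{x} + 364279}{-65466 + H{\left(-387,-162 \right)}} = \frac{- 2 \cdot \frac{49122}{62743} + 364279}{-65466 + \sqrt{\left(-387\right)^{2} + \left(-162\right)^{2}}} = \frac{- 2 \cdot 49122 \cdot \frac{1}{62743} + 364279}{-65466 + \sqrt{149769 + 26244}} = \frac{\left(-2\right) \frac{49122}{62743} + 364279}{-65466 + \sqrt{176013}} = \frac{- \frac{98244}{62743} + 364279}{-65466 + 9 \sqrt{2173}} = \frac{22855859053}{62743 \left(-65466 + 9 \sqrt{2173}\right)}$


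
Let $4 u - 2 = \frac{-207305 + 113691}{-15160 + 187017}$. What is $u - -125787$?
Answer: $\frac{21617438984}{171857} \approx 1.2579 \cdot 10^{5}$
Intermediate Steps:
$u = \frac{62525}{171857}$ ($u = \frac{1}{2} + \frac{\left(-207305 + 113691\right) \frac{1}{-15160 + 187017}}{4} = \frac{1}{2} + \frac{\left(-93614\right) \frac{1}{171857}}{4} = \frac{1}{2} + \frac{1}{4} \left(- \frac{93614}{171857}\right) = \frac{1}{2} - \frac{46807}{343714} = \frac{62525}{171857} \approx 0.36382$)
$u - -125787 = \frac{62525}{171857} - -125787 = \frac{62525}{171857} + 125787 = \frac{21617438984}{171857}$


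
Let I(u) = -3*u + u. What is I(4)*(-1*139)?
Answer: 1112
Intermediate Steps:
I(u) = -2*u
I(4)*(-1*139) = (-2*4)*(-1*139) = -8*(-139) = 1112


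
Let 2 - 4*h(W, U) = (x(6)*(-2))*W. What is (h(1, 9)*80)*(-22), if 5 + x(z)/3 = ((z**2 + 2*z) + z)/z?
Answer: -11440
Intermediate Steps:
x(z) = -15 + 3*(z**2 + 3*z)/z (x(z) = -15 + 3*(((z**2 + 2*z) + z)/z) = -15 + 3*((z**2 + 3*z)/z) = -15 + 3*(z**2 + 3*z)/z)
h(W, U) = 1/2 + 6*W (h(W, U) = 1/2 - (-6 + 3*6)*(-2)*W/4 = 1/2 - (-6 + 18)*(-2)*W/4 = 1/2 - 12*(-2)*W/4 = 1/2 - (-6)*W = 1/2 + 6*W)
(h(1, 9)*80)*(-22) = ((1/2 + 6*1)*80)*(-22) = ((1/2 + 6)*80)*(-22) = ((13/2)*80)*(-22) = 520*(-22) = -11440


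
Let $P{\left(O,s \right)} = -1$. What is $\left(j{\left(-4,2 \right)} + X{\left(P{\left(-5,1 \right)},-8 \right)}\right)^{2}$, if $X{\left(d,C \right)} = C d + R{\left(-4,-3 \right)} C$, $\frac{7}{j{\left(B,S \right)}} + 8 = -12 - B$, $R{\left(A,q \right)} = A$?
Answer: $\frac{400689}{256} \approx 1565.2$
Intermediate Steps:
$j{\left(B,S \right)} = \frac{7}{-20 - B}$ ($j{\left(B,S \right)} = \frac{7}{-8 - \left(12 + B\right)} = \frac{7}{-20 - B}$)
$X{\left(d,C \right)} = - 4 C + C d$ ($X{\left(d,C \right)} = C d - 4 C = - 4 C + C d$)
$\left(j{\left(-4,2 \right)} + X{\left(P{\left(-5,1 \right)},-8 \right)}\right)^{2} = \left(- \frac{7}{20 - 4} - 8 \left(-4 - 1\right)\right)^{2} = \left(- \frac{7}{16} - -40\right)^{2} = \left(\left(-7\right) \frac{1}{16} + 40\right)^{2} = \left(- \frac{7}{16} + 40\right)^{2} = \left(\frac{633}{16}\right)^{2} = \frac{400689}{256}$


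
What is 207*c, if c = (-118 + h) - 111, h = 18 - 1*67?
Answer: -57546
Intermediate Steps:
h = -49 (h = 18 - 67 = -49)
c = -278 (c = (-118 - 49) - 111 = -167 - 111 = -278)
207*c = 207*(-278) = -57546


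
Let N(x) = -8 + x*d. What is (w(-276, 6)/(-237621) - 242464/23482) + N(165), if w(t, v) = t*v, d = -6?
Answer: -937705390218/929969387 ≈ -1008.3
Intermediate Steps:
N(x) = -8 - 6*x (N(x) = -8 + x*(-6) = -8 - 6*x)
(w(-276, 6)/(-237621) - 242464/23482) + N(165) = (-276*6/(-237621) - 242464/23482) + (-8 - 6*165) = (-1656*(-1/237621) - 242464*1/23482) + (-8 - 990) = (552/79207 - 121232/11741) - 998 = -9595941992/929969387 - 998 = -937705390218/929969387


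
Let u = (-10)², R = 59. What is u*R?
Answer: 5900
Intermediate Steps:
u = 100
u*R = 100*59 = 5900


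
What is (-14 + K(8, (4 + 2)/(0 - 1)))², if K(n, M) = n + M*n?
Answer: 2916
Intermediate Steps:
(-14 + K(8, (4 + 2)/(0 - 1)))² = (-14 + 8*(1 + (4 + 2)/(0 - 1)))² = (-14 + 8*(1 + 6/(-1)))² = (-14 + 8*(1 + 6*(-1)))² = (-14 + 8*(1 - 6))² = (-14 + 8*(-5))² = (-14 - 40)² = (-54)² = 2916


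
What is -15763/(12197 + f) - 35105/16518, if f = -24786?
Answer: -181563611/207945102 ≈ -0.87313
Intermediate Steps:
-15763/(12197 + f) - 35105/16518 = -15763/(12197 - 24786) - 35105/16518 = -15763/(-12589) - 35105*1/16518 = -15763*(-1/12589) - 35105/16518 = 15763/12589 - 35105/16518 = -181563611/207945102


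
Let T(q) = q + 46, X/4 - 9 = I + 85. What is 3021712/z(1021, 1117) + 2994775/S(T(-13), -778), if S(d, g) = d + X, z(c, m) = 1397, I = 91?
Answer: 6519484051/1079881 ≈ 6037.2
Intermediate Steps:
X = 740 (X = 36 + 4*(91 + 85) = 36 + 4*176 = 36 + 704 = 740)
T(q) = 46 + q
S(d, g) = 740 + d (S(d, g) = d + 740 = 740 + d)
3021712/z(1021, 1117) + 2994775/S(T(-13), -778) = 3021712/1397 + 2994775/(740 + (46 - 13)) = 3021712*(1/1397) + 2994775/(740 + 33) = 3021712/1397 + 2994775/773 = 6519484051/1079881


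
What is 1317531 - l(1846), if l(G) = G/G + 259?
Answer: 1317271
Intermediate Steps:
l(G) = 260 (l(G) = 1 + 259 = 260)
1317531 - l(1846) = 1317531 - 1*260 = 1317531 - 260 = 1317271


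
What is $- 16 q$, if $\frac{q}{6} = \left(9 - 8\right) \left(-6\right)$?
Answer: $576$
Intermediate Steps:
$q = -36$ ($q = 6 \left(9 - 8\right) \left(-6\right) = 6 \cdot 1 \left(-6\right) = 6 \left(-6\right) = -36$)
$- 16 q = \left(-16\right) \left(-36\right) = 576$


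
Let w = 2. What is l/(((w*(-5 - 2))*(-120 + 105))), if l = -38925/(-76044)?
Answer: 865/354872 ≈ 0.0024375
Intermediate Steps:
l = 12975/25348 (l = -38925*(-1/76044) = 12975/25348 ≈ 0.51188)
l/(((w*(-5 - 2))*(-120 + 105))) = 12975/(25348*(((2*(-5 - 2))*(-120 + 105)))) = 12975/(25348*(((2*(-7))*(-15)))) = 12975/(25348*((-14*(-15)))) = (12975/25348)/210 = (12975/25348)*(1/210) = 865/354872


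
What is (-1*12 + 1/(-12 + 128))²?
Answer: 1934881/13456 ≈ 143.79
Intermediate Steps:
(-1*12 + 1/(-12 + 128))² = (-12 + 1/116)² = (-1391/116)² = 1934881/13456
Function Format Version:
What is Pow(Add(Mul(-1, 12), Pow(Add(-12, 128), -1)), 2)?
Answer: Rational(1934881, 13456) ≈ 143.79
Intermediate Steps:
Pow(Add(Mul(-1, 12), Pow(Add(-12, 128), -1)), 2) = Pow(Add(-12, Pow(116, -1)), 2) = Pow(Add(-12, Rational(1, 116)), 2) = Pow(Rational(-1391, 116), 2) = Rational(1934881, 13456)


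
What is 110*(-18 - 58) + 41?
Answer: -8319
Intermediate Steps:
110*(-18 - 58) + 41 = 110*(-76) + 41 = -8360 + 41 = -8319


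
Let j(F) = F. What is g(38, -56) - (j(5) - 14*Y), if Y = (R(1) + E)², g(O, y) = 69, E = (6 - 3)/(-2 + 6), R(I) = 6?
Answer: 5615/8 ≈ 701.88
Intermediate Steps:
E = ¾ (E = 3/4 = 3*(¼) = ¾ ≈ 0.75000)
Y = 729/16 (Y = (6 + ¾)² = (27/4)² = 729/16 ≈ 45.563)
g(38, -56) - (j(5) - 14*Y) = 69 - (5 - 14*729/16) = 69 - (5 - 5103/8) = 69 - 1*(-5063/8) = 69 + 5063/8 = 5615/8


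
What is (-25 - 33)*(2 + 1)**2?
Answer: -522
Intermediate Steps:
(-25 - 33)*(2 + 1)**2 = -58*3**2 = -58*9 = -522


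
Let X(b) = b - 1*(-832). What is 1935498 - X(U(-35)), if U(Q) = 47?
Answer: 1934619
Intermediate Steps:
X(b) = 832 + b (X(b) = b + 832 = 832 + b)
1935498 - X(U(-35)) = 1935498 - (832 + 47) = 1935498 - 1*879 = 1935498 - 879 = 1934619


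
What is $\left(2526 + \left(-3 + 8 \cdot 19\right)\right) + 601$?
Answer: $3276$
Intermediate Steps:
$\left(2526 + \left(-3 + 8 \cdot 19\right)\right) + 601 = \left(2526 + \left(-3 + 152\right)\right) + 601 = \left(2526 + 149\right) + 601 = 2675 + 601 = 3276$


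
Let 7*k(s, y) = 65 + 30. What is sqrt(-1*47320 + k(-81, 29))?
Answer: I*sqrt(2318015)/7 ≈ 217.5*I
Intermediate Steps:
k(s, y) = 95/7 (k(s, y) = (65 + 30)/7 = (1/7)*95 = 95/7)
sqrt(-1*47320 + k(-81, 29)) = sqrt(-1*47320 + 95/7) = sqrt(-47320 + 95/7) = sqrt(-331145/7) = I*sqrt(2318015)/7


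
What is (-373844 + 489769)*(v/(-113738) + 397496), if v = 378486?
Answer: 2620485874787425/56869 ≈ 4.6079e+10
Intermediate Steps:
(-373844 + 489769)*(v/(-113738) + 397496) = (-373844 + 489769)*(378486/(-113738) + 397496) = 115925*(378486*(-1/113738) + 397496) = 115925*(-189243/56869 + 397496) = 115925*(22605010781/56869) = 2620485874787425/56869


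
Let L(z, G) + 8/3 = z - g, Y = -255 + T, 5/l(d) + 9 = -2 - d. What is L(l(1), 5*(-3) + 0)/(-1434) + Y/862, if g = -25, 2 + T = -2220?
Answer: -21425461/7416648 ≈ -2.8888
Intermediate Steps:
T = -2222 (T = -2 - 2220 = -2222)
l(d) = 5/(-11 - d) (l(d) = 5/(-9 + (-2 - d)) = 5/(-11 - d))
Y = -2477 (Y = -255 - 2222 = -2477)
L(z, G) = 67/3 + z (L(z, G) = -8/3 + (z - 1*(-25)) = -8/3 + (z + 25) = -8/3 + (25 + z) = 67/3 + z)
L(l(1), 5*(-3) + 0)/(-1434) + Y/862 = (67/3 - 5/(11 + 1))/(-1434) - 2477/862 = (67/3 - 5/12)*(-1/1434) - 2477*1/862 = (67/3 - 5*1/12)*(-1/1434) - 2477/862 = (67/3 - 5/12)*(-1/1434) - 2477/862 = (263/12)*(-1/1434) - 2477/862 = -263/17208 - 2477/862 = -21425461/7416648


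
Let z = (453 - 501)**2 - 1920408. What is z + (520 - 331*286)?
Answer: -2012250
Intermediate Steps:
z = -1918104 (z = (-48)**2 - 1920408 = 2304 - 1920408 = -1918104)
z + (520 - 331*286) = -1918104 + (520 - 331*286) = -1918104 + (520 - 94666) = -1918104 - 94146 = -2012250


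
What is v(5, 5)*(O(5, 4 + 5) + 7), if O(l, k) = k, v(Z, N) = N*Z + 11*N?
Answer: 1280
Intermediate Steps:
v(Z, N) = 11*N + N*Z
v(5, 5)*(O(5, 4 + 5) + 7) = (5*(11 + 5))*((4 + 5) + 7) = (5*16)*(9 + 7) = 80*16 = 1280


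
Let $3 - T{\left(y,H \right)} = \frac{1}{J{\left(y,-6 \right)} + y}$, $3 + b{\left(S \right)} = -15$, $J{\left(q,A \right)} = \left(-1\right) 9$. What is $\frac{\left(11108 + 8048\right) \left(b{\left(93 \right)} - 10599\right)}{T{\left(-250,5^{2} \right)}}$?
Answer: $- \frac{26337613134}{389} \approx -6.7706 \cdot 10^{7}$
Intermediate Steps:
$J{\left(q,A \right)} = -9$
$b{\left(S \right)} = -18$ ($b{\left(S \right)} = -3 - 15 = -18$)
$T{\left(y,H \right)} = 3 - \frac{1}{-9 + y}$
$\frac{\left(11108 + 8048\right) \left(b{\left(93 \right)} - 10599\right)}{T{\left(-250,5^{2} \right)}} = \frac{\left(11108 + 8048\right) \left(-18 - 10599\right)}{\frac{1}{-9 - 250} \left(-28 + 3 \left(-250\right)\right)} = \frac{19156 \left(-10617\right)}{\frac{1}{-259} \left(-28 - 750\right)} = - \frac{203379252}{\left(- \frac{1}{259}\right) \left(-778\right)} = - \frac{203379252}{\frac{778}{259}} = \left(-203379252\right) \frac{259}{778} = - \frac{26337613134}{389}$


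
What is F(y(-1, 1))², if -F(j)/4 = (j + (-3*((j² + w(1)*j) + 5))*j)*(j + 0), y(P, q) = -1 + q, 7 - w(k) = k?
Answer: 0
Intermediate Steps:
w(k) = 7 - k
F(j) = -4*j*(j + j*(-15 - 18*j - 3*j²)) (F(j) = -4*(j + (-3*((j² + (7 - 1*1)*j) + 5))*j)*(j + 0) = -4*(j + (-3*((j² + (7 - 1)*j) + 5))*j)*j = -4*(j + (-3*((j² + 6*j) + 5))*j)*j = -4*(j + (-3*(5 + j² + 6*j))*j)*j = -4*(j + (-15 - 18*j - 3*j²)*j)*j = -4*(j + j*(-15 - 18*j - 3*j²))*j = -4*j*(j + j*(-15 - 18*j - 3*j²)))
F(y(-1, 1))² = ((-1 + 1)²*(56 + 12*(-1 + 1)² + 72*(-1 + 1)))² = (0²*(56 + 12*0² + 72*0))² = (0*(56 + 12*0 + 0))² = (0*(56 + 0 + 0))² = (0*56)² = 0² = 0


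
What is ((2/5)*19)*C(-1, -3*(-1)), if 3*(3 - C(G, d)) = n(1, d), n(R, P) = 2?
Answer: 266/15 ≈ 17.733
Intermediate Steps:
C(G, d) = 7/3 (C(G, d) = 3 - ⅓*2 = 3 - ⅔ = 7/3)
((2/5)*19)*C(-1, -3*(-1)) = ((2/5)*19)*(7/3) = ((2*(⅕))*19)*(7/3) = ((⅖)*19)*(7/3) = (38/5)*(7/3) = 266/15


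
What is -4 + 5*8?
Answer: 36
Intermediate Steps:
-4 + 5*8 = -4 + 40 = 36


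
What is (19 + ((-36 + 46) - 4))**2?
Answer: 625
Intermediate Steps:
(19 + ((-36 + 46) - 4))**2 = (19 + (10 - 4))**2 = (19 + 6)**2 = 25**2 = 625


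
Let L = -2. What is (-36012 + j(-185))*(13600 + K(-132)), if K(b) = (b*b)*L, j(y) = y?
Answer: 769113856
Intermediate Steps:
K(b) = -2*b**2 (K(b) = (b*b)*(-2) = b**2*(-2) = -2*b**2)
(-36012 + j(-185))*(13600 + K(-132)) = (-36012 - 185)*(13600 - 2*(-132)**2) = -36197*(13600 - 2*17424) = -36197*(13600 - 34848) = -36197*(-21248) = 769113856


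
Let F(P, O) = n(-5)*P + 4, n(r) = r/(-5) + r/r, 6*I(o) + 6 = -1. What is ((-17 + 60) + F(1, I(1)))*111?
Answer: 5439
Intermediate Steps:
I(o) = -7/6 (I(o) = -1 + (1/6)*(-1) = -1 - 1/6 = -7/6)
n(r) = 1 - r/5 (n(r) = r*(-1/5) + 1 = -r/5 + 1 = 1 - r/5)
F(P, O) = 4 + 2*P (F(P, O) = (1 - 1/5*(-5))*P + 4 = (1 + 1)*P + 4 = 2*P + 4 = 4 + 2*P)
((-17 + 60) + F(1, I(1)))*111 = ((-17 + 60) + (4 + 2*1))*111 = (43 + (4 + 2))*111 = (43 + 6)*111 = 49*111 = 5439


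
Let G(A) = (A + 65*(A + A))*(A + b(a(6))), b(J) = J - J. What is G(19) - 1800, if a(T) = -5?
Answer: 45491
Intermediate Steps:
b(J) = 0
G(A) = 131*A**2 (G(A) = (A + 65*(A + A))*(A + 0) = (A + 65*(2*A))*A = (A + 130*A)*A = (131*A)*A = 131*A**2)
G(19) - 1800 = 131*19**2 - 1800 = 131*361 - 1800 = 47291 - 1800 = 45491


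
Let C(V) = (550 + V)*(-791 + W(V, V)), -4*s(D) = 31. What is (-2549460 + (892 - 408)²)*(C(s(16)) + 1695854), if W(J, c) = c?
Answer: -11693926972909/4 ≈ -2.9235e+12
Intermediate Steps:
s(D) = -31/4 (s(D) = -¼*31 = -31/4)
C(V) = (-791 + V)*(550 + V) (C(V) = (550 + V)*(-791 + V) = (-791 + V)*(550 + V))
(-2549460 + (892 - 408)²)*(C(s(16)) + 1695854) = (-2549460 + (892 - 408)²)*((-435050 + (-31/4)² - 241*(-31/4)) + 1695854) = (-2549460 + 484²)*((-435050 + 961/16 + 7471/4) + 1695854) = (-2549460 + 234256)*(-6929955/16 + 1695854) = -2315204*20203709/16 = -11693926972909/4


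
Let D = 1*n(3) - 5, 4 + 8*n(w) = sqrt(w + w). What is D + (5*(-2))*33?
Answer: -671/2 + sqrt(6)/8 ≈ -335.19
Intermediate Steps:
n(w) = -1/2 + sqrt(2)*sqrt(w)/8 (n(w) = -1/2 + sqrt(w + w)/8 = -1/2 + sqrt(2*w)/8 = -1/2 + (sqrt(2)*sqrt(w))/8 = -1/2 + sqrt(2)*sqrt(w)/8)
D = -11/2 + sqrt(6)/8 (D = 1*(-1/2 + sqrt(2)*sqrt(3)/8) - 5 = 1*(-1/2 + sqrt(6)/8) - 5 = (-1/2 + sqrt(6)/8) - 5 = -11/2 + sqrt(6)/8 ≈ -5.1938)
D + (5*(-2))*33 = (-11/2 + sqrt(6)/8) + (5*(-2))*33 = (-11/2 + sqrt(6)/8) - 10*33 = (-11/2 + sqrt(6)/8) - 330 = -671/2 + sqrt(6)/8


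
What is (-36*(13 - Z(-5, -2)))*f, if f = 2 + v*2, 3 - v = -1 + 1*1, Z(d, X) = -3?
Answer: -4608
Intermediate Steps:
v = 3 (v = 3 - (-1 + 1*1) = 3 - (-1 + 1) = 3 - 1*0 = 3 + 0 = 3)
f = 8 (f = 2 + 3*2 = 2 + 6 = 8)
(-36*(13 - Z(-5, -2)))*f = -36*(13 - 1*(-3))*8 = -36*(13 + 3)*8 = -36*16*8 = -576*8 = -4608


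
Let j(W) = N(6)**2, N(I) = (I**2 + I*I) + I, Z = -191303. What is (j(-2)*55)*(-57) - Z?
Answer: -18882037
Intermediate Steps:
N(I) = I + 2*I**2 (N(I) = (I**2 + I**2) + I = 2*I**2 + I = I + 2*I**2)
j(W) = 6084 (j(W) = (6*(1 + 2*6))**2 = (6*(1 + 12))**2 = (6*13)**2 = 78**2 = 6084)
(j(-2)*55)*(-57) - Z = (6084*55)*(-57) - 1*(-191303) = 334620*(-57) + 191303 = -19073340 + 191303 = -18882037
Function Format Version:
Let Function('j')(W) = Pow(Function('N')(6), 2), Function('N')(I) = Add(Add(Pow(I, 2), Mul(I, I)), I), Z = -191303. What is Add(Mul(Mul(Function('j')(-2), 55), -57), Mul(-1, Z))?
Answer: -18882037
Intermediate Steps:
Function('N')(I) = Add(I, Mul(2, Pow(I, 2))) (Function('N')(I) = Add(Add(Pow(I, 2), Pow(I, 2)), I) = Add(Mul(2, Pow(I, 2)), I) = Add(I, Mul(2, Pow(I, 2))))
Function('j')(W) = 6084 (Function('j')(W) = Pow(Mul(6, Add(1, Mul(2, 6))), 2) = Pow(Mul(6, Add(1, 12)), 2) = Pow(Mul(6, 13), 2) = Pow(78, 2) = 6084)
Add(Mul(Mul(Function('j')(-2), 55), -57), Mul(-1, Z)) = Add(Mul(Mul(6084, 55), -57), Mul(-1, -191303)) = Add(Mul(334620, -57), 191303) = Add(-19073340, 191303) = -18882037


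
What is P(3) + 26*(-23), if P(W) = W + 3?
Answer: -592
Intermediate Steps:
P(W) = 3 + W
P(3) + 26*(-23) = (3 + 3) + 26*(-23) = 6 - 598 = -592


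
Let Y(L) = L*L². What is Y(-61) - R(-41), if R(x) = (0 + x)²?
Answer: -228662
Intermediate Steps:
R(x) = x²
Y(L) = L³
Y(-61) - R(-41) = (-61)³ - 1*(-41)² = -226981 - 1*1681 = -226981 - 1681 = -228662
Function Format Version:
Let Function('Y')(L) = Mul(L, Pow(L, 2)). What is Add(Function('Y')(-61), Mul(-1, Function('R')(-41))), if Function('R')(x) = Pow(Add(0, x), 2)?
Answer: -228662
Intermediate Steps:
Function('R')(x) = Pow(x, 2)
Function('Y')(L) = Pow(L, 3)
Add(Function('Y')(-61), Mul(-1, Function('R')(-41))) = Add(Pow(-61, 3), Mul(-1, Pow(-41, 2))) = Add(-226981, Mul(-1, 1681)) = Add(-226981, -1681) = -228662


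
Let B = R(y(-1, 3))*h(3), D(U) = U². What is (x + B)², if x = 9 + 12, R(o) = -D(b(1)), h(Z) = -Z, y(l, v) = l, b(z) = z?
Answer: 576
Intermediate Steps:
R(o) = -1 (R(o) = -1*1² = -1*1 = -1)
B = 3 (B = -(-1)*3 = -1*(-3) = 3)
x = 21
(x + B)² = (21 + 3)² = 24² = 576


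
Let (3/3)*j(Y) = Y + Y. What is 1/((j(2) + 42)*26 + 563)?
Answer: 1/1759 ≈ 0.00056850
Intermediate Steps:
j(Y) = 2*Y (j(Y) = Y + Y = 2*Y)
1/((j(2) + 42)*26 + 563) = 1/((2*2 + 42)*26 + 563) = 1/((4 + 42)*26 + 563) = 1/(46*26 + 563) = 1/(1196 + 563) = 1/1759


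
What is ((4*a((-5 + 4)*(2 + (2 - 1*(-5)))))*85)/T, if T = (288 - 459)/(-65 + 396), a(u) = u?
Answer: 112540/19 ≈ 5923.2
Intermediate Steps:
T = -171/331 ≈ -0.51662
((4*a((-5 + 4)*(2 + (2 - 1*(-5)))))*85)/T = ((4*((-5 + 4)*(2 + (2 - 1*(-5)))))*85)/(-171/331) = ((4*(-(2 + (2 + 5))))*85)*(-331/171) = ((4*(-(2 + 7)))*85)*(-331/171) = ((4*(-1*9))*85)*(-331/171) = ((4*(-9))*85)*(-331/171) = -36*85*(-331/171) = -3060*(-331/171) = 112540/19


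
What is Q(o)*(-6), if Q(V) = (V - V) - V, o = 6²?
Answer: 216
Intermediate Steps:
o = 36
Q(V) = -V (Q(V) = 0 - V = -V)
Q(o)*(-6) = -1*36*(-6) = -36*(-6) = 216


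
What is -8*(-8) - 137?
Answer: -73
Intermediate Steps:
-8*(-8) - 137 = 64 - 137 = -73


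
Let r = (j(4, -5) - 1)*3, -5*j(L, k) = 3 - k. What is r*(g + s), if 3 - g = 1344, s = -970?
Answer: 90129/5 ≈ 18026.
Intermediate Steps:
g = -1341 (g = 3 - 1*1344 = 3 - 1344 = -1341)
j(L, k) = -3/5 + k/5 (j(L, k) = -(3 - k)/5 = -3/5 + k/5)
r = -39/5 (r = ((-3/5 + (1/5)*(-5)) - 1)*3 = ((-3/5 - 1) - 1)*3 = (-8/5 - 1)*3 = -13/5*3 = -39/5 ≈ -7.8000)
r*(g + s) = -39*(-1341 - 970)/5 = -39/5*(-2311) = 90129/5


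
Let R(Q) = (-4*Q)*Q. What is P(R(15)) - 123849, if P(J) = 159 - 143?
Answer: -123833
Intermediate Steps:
R(Q) = -4*Q**2
P(J) = 16
P(R(15)) - 123849 = 16 - 123849 = -123833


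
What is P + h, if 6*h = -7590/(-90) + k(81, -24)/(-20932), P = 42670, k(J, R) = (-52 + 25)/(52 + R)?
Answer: 450305176129/10549728 ≈ 42684.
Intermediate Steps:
k(J, R) = -27/(52 + R)
h = 148282369/10549728 (h = (-7590/(-90) - 27/(52 - 24)/(-20932))/6 = (-7590*(-1/90) - 27/28*(-1/20932))/6 = (253/3 - 27*1/28*(-1/20932))/6 = (253/3 - 27/28*(-1/20932))/6 = (253/3 + 27/586096)/6 = (⅙)*(148282369/1758288) = 148282369/10549728 ≈ 14.056)
P + h = 42670 + 148282369/10549728 = 450305176129/10549728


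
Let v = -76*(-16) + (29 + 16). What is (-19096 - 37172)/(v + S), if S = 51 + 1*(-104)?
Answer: -14067/302 ≈ -46.579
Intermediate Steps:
v = 1261 (v = 1216 + 45 = 1261)
S = -53 (S = 51 - 104 = -53)
(-19096 - 37172)/(v + S) = (-19096 - 37172)/(1261 - 53) = -56268/1208 = -56268*1/1208 = -14067/302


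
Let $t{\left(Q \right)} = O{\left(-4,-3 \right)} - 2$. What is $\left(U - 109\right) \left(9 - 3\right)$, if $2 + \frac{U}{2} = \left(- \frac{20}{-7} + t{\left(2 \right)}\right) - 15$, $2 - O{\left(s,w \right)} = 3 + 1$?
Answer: $- \frac{6102}{7} \approx -871.71$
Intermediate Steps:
$O{\left(s,w \right)} = -2$ ($O{\left(s,w \right)} = 2 - \left(3 + 1\right) = 2 - 4 = -2$)
$t{\left(Q \right)} = -4$ ($t{\left(Q \right)} = -2 - 2 = -4$)
$U = - \frac{254}{7}$ ($U = -4 + 2 \left(\left(- \frac{20}{-7} - 4\right) - 15\right) = -4 + 2 \left(\left(\left(-20\right) \left(- \frac{1}{7}\right) - 4\right) - 15\right) = -4 + 2 \left(\left(\frac{20}{7} - 4\right) - 15\right) = -4 + 2 \left(- \frac{8}{7} - 15\right) = -4 + 2 \left(- \frac{113}{7}\right) = -4 - \frac{226}{7} = - \frac{254}{7} \approx -36.286$)
$\left(U - 109\right) \left(9 - 3\right) = \left(- \frac{254}{7} - 109\right) \left(9 - 3\right) = - \frac{1017 \left(9 - 3\right)}{7} = \left(- \frac{1017}{7}\right) 6 = - \frac{6102}{7}$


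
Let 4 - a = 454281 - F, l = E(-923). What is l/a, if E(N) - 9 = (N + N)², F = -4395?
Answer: -3407725/458672 ≈ -7.4296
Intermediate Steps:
E(N) = 9 + 4*N² (E(N) = 9 + (N + N)² = 9 + (2*N)² = 9 + 4*N²)
l = 3407725 (l = 9 + 4*(-923)² = 9 + 4*851929 = 9 + 3407716 = 3407725)
a = -458672 (a = 4 - (454281 - 1*(-4395)) = 4 - (454281 + 4395) = 4 - 1*458676 = 4 - 458676 = -458672)
l/a = 3407725/(-458672) = 3407725*(-1/458672) = -3407725/458672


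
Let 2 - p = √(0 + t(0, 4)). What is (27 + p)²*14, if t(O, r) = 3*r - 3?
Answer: 9464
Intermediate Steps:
t(O, r) = -3 + 3*r
p = -1 (p = 2 - √(0 + (-3 + 3*4)) = 2 - √(0 + (-3 + 12)) = 2 - √(0 + 9) = 2 - √9 = 2 - 1*3 = 2 - 3 = -1)
(27 + p)²*14 = (27 - 1)²*14 = 26²*14 = 676*14 = 9464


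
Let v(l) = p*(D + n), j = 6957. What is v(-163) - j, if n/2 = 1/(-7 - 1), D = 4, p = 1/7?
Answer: -194781/28 ≈ -6956.5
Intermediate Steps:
p = ⅐ (p = 1*(⅐) = ⅐ ≈ 0.14286)
n = -¼ (n = 2/(-7 - 1) = 2/(-8) = 2*(-⅛) = -¼ ≈ -0.25000)
v(l) = 15/28 (v(l) = (4 - ¼)/7 = (⅐)*(15/4) = 15/28)
v(-163) - j = 15/28 - 1*6957 = 15/28 - 6957 = -194781/28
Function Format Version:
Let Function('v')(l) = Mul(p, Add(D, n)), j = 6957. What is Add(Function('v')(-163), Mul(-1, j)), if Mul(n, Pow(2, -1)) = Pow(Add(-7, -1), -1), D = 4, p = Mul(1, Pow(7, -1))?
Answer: Rational(-194781, 28) ≈ -6956.5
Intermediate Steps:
p = Rational(1, 7) (p = Mul(1, Rational(1, 7)) = Rational(1, 7) ≈ 0.14286)
n = Rational(-1, 4) (n = Mul(2, Pow(Add(-7, -1), -1)) = Mul(2, Pow(-8, -1)) = Mul(2, Rational(-1, 8)) = Rational(-1, 4) ≈ -0.25000)
Function('v')(l) = Rational(15, 28) (Function('v')(l) = Mul(Rational(1, 7), Add(4, Rational(-1, 4))) = Mul(Rational(1, 7), Rational(15, 4)) = Rational(15, 28))
Add(Function('v')(-163), Mul(-1, j)) = Add(Rational(15, 28), Mul(-1, 6957)) = Add(Rational(15, 28), -6957) = Rational(-194781, 28)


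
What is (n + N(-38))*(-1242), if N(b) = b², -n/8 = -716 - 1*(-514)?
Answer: -3800520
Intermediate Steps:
n = 1616 (n = -8*(-716 - 1*(-514)) = -8*(-716 + 514) = -8*(-202) = 1616)
(n + N(-38))*(-1242) = (1616 + (-38)²)*(-1242) = (1616 + 1444)*(-1242) = 3060*(-1242) = -3800520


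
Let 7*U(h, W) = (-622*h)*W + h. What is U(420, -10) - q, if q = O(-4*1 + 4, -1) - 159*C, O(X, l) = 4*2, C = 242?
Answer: 411730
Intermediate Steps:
O(X, l) = 8
U(h, W) = h/7 - 622*W*h/7 (U(h, W) = ((-622*h)*W + h)/7 = (-622*W*h + h)/7 = (h - 622*W*h)/7 = h/7 - 622*W*h/7)
q = -38470 (q = 8 - 159*242 = 8 - 38478 = -38470)
U(420, -10) - q = (⅐)*420*(1 - 622*(-10)) - 1*(-38470) = (⅐)*420*(1 + 6220) + 38470 = (⅐)*420*6221 + 38470 = 373260 + 38470 = 411730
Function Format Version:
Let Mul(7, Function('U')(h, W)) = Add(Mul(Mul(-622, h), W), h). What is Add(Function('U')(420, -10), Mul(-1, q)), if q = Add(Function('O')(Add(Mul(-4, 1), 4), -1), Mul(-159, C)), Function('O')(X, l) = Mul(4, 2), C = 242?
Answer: 411730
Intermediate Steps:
Function('O')(X, l) = 8
Function('U')(h, W) = Add(Mul(Rational(1, 7), h), Mul(Rational(-622, 7), W, h)) (Function('U')(h, W) = Mul(Rational(1, 7), Add(Mul(Mul(-622, h), W), h)) = Mul(Rational(1, 7), Add(Mul(-622, W, h), h)) = Mul(Rational(1, 7), Add(h, Mul(-622, W, h))) = Add(Mul(Rational(1, 7), h), Mul(Rational(-622, 7), W, h)))
q = -38470 (q = Add(8, Mul(-159, 242)) = Add(8, -38478) = -38470)
Add(Function('U')(420, -10), Mul(-1, q)) = Add(Mul(Rational(1, 7), 420, Add(1, Mul(-622, -10))), Mul(-1, -38470)) = Add(Mul(Rational(1, 7), 420, Add(1, 6220)), 38470) = Add(Mul(Rational(1, 7), 420, 6221), 38470) = Add(373260, 38470) = 411730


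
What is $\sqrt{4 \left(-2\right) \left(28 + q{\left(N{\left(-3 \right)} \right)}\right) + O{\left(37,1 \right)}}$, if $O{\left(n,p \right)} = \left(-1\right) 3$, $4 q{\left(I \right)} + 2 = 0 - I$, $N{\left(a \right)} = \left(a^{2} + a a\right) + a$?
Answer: $i \sqrt{193} \approx 13.892 i$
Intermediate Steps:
$N{\left(a \right)} = a + 2 a^{2}$ ($N{\left(a \right)} = \left(a^{2} + a^{2}\right) + a = 2 a^{2} + a = a + 2 a^{2}$)
$q{\left(I \right)} = - \frac{1}{2} - \frac{I}{4}$ ($q{\left(I \right)} = - \frac{1}{2} + \frac{0 - I}{4} = - \frac{1}{2} + \frac{\left(-1\right) I}{4} = - \frac{1}{2} - \frac{I}{4}$)
$O{\left(n,p \right)} = -3$
$\sqrt{4 \left(-2\right) \left(28 + q{\left(N{\left(-3 \right)} \right)}\right) + O{\left(37,1 \right)}} = \sqrt{4 \left(-2\right) \left(28 - \left(\frac{1}{2} + \frac{\left(-3\right) \left(1 + 2 \left(-3\right)\right)}{4}\right)\right) - 3} = \sqrt{- 8 \left(28 - \left(\frac{1}{2} + \frac{\left(-3\right) \left(1 - 6\right)}{4}\right)\right) - 3} = \sqrt{- 8 \left(28 - \left(\frac{1}{2} + \frac{\left(-3\right) \left(-5\right)}{4}\right)\right) - 3} = \sqrt{- 8 \left(28 - \frac{17}{4}\right) - 3} = \sqrt{\left(-8\right) \frac{95}{4} - 3} = \sqrt{-190 - 3} = \sqrt{-193} = i \sqrt{193}$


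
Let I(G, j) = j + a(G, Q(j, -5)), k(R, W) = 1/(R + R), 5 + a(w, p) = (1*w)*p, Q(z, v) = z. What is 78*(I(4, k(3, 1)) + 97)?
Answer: 7241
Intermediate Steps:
a(w, p) = -5 + p*w (a(w, p) = -5 + (1*w)*p = -5 + w*p = -5 + p*w)
k(R, W) = 1/(2*R)
I(G, j) = -5 + j + G*j (I(G, j) = j + (-5 + j*G) = j + (-5 + G*j) = -5 + j + G*j)
78*(I(4, k(3, 1)) + 97) = 78*((-5 + (1/2)/3 + 4*((1/2)/3)) + 97) = 78*((-5 + (1/2)*(1/3) + 4*((1/2)*(1/3))) + 97) = 78*((-5 + 1/6 + 4*(1/6)) + 97) = 78*((-5 + 1/6 + 2/3) + 97) = 78*(-25/6 + 97) = 78*(557/6) = 7241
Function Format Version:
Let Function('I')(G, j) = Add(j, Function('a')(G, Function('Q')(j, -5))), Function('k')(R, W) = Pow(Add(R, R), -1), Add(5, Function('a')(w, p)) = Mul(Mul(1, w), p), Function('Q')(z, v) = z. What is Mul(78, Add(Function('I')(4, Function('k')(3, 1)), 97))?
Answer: 7241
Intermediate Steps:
Function('a')(w, p) = Add(-5, Mul(p, w)) (Function('a')(w, p) = Add(-5, Mul(Mul(1, w), p)) = Add(-5, Mul(w, p)) = Add(-5, Mul(p, w)))
Function('k')(R, W) = Mul(Rational(1, 2), Pow(R, -1)) (Function('k')(R, W) = Pow(Mul(2, R), -1) = Mul(Rational(1, 2), Pow(R, -1)))
Function('I')(G, j) = Add(-5, j, Mul(G, j)) (Function('I')(G, j) = Add(j, Add(-5, Mul(j, G))) = Add(j, Add(-5, Mul(G, j))) = Add(-5, j, Mul(G, j)))
Mul(78, Add(Function('I')(4, Function('k')(3, 1)), 97)) = Mul(78, Add(Add(-5, Mul(Rational(1, 2), Pow(3, -1)), Mul(4, Mul(Rational(1, 2), Pow(3, -1)))), 97)) = Mul(78, Add(Add(-5, Mul(Rational(1, 2), Rational(1, 3)), Mul(4, Mul(Rational(1, 2), Rational(1, 3)))), 97)) = Mul(78, Add(Add(-5, Rational(1, 6), Mul(4, Rational(1, 6))), 97)) = Mul(78, Add(Add(-5, Rational(1, 6), Rational(2, 3)), 97)) = Mul(78, Add(Rational(-25, 6), 97)) = Mul(78, Rational(557, 6)) = 7241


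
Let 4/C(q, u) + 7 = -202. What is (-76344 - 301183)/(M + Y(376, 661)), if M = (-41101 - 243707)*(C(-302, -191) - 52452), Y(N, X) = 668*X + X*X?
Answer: -78903143/3122383325397 ≈ -2.5270e-5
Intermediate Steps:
C(q, u) = -4/209 (C(q, u) = 4/(-7 - 202) = 4/(-209) = 4*(-1/209) = -4/209)
Y(N, X) = X² + 668*X (Y(N, X) = 668*X + X² = X² + 668*X)
M = 3122199725376/209 (M = (-41101 - 243707)*(-4/209 - 52452) = -284808*(-10962472/209) = 3122199725376/209 ≈ 1.4939e+10)
(-76344 - 301183)/(M + Y(376, 661)) = (-76344 - 301183)/(3122199725376/209 + 661*(668 + 661)) = -377527/(3122199725376/209 + 661*1329) = -377527/(3122199725376/209 + 878469) = -377527/3122383325397/209 = -377527*209/3122383325397 = -78903143/3122383325397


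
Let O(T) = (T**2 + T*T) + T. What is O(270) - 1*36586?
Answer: 109484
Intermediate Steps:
O(T) = T + 2*T**2 (O(T) = (T**2 + T**2) + T = 2*T**2 + T = T + 2*T**2)
O(270) - 1*36586 = 270*(1 + 2*270) - 1*36586 = 270*(1 + 540) - 36586 = 270*541 - 36586 = 146070 - 36586 = 109484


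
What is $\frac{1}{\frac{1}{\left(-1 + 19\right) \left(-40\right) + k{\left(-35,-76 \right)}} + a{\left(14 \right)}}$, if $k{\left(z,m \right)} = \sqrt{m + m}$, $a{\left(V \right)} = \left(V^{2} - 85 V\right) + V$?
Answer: $- \frac{508181680}{498018752001} + \frac{2 i \sqrt{38}}{498018752001} \approx -0.0010204 + 2.4756 \cdot 10^{-11} i$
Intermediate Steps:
$a{\left(V \right)} = V^{2} - 84 V$
$k{\left(z,m \right)} = \sqrt{2} \sqrt{m}$ ($k{\left(z,m \right)} = \sqrt{2 m} = \sqrt{2} \sqrt{m}$)
$\frac{1}{\frac{1}{\left(-1 + 19\right) \left(-40\right) + k{\left(-35,-76 \right)}} + a{\left(14 \right)}} = \frac{1}{\frac{1}{\left(-1 + 19\right) \left(-40\right) + \sqrt{2} \sqrt{-76}} + 14 \left(-84 + 14\right)} = \frac{1}{\frac{1}{18 \left(-40\right) + \sqrt{2} \cdot 2 i \sqrt{19}} + 14 \left(-70\right)} = \frac{1}{\frac{1}{-720 + 2 i \sqrt{38}} - 980} = \frac{1}{-980 + \frac{1}{-720 + 2 i \sqrt{38}}}$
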